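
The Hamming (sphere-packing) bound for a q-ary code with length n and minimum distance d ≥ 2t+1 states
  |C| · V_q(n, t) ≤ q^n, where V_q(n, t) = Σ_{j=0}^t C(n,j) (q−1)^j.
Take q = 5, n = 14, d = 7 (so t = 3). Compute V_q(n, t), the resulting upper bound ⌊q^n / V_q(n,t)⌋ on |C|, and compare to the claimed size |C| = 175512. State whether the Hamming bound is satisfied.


V_q(n, t) = 24809, q^n = 6103515625, Hamming bound = 246020, |C| = 175512 ≤ bound (satisfied).

Step 1: Compute V_q(n, t) = Σ_{j=0}^3 C(n, j) (q−1)^j.
  j = 0: C(14,0)·(4)^0 = 1·1 = 1.
  j = 1: C(14,1)·(4)^1 = 14·4 = 56.
  j = 2: C(14,2)·(4)^2 = 91·16 = 1456.
  j = 3: C(14,3)·(4)^3 = 364·64 = 23296.
  V_q(n, t) = 1 + 56 + 1456 + 23296 = 24809.
Step 2: q^n = 5^14 = 6103515625.
Step 3: Hamming bound ⌊q^n / V_q(n,t)⌋ = ⌊6103515625/24809⌋ = 246020.
Step 4: Compare |C| = 175512 to 246020: satisfied.
The claimed |C| lies below the Hamming bound.


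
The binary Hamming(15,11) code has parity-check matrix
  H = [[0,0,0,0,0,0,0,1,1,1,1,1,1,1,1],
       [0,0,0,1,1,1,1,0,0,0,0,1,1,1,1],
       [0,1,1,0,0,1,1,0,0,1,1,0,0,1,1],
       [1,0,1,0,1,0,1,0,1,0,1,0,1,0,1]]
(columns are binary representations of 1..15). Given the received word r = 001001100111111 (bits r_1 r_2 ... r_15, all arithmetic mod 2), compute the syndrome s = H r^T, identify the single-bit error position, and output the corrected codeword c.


s = (0, 0, 1, 1)^T, error position = 3, corrected codeword c = 000001100111111

Compute s = H r^T mod 2 one row at a time:
  s_1 = 0 + 0 + 1 + 1 + 1 + 1 + 1 + 1 = 6 ≡ 0 (mod 2).
  s_2 = 0 + 0 + 1 + 1 + 1 + 1 + 1 + 1 = 6 ≡ 0 (mod 2).
  s_3 = 0 + 1 + 1 + 1 + 1 + 1 + 1 + 1 = 7 ≡ 1 (mod 2).
  s_4 = 0 + 1 + 0 + 1 + 0 + 1 + 1 + 1 = 5 ≡ 1 (mod 2).
s = (0, 0, 1, 1)^T — this equals column 3 of H (binary 0011), so error is at position 3.
Correct: flip bit 3 of r = 001001100111111 to get c = 000001100111111.


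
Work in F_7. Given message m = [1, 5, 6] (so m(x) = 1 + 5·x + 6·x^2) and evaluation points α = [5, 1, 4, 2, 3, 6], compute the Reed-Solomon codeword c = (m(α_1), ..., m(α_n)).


c = [1, 5, 5, 0, 0, 2]

Message polynomial: m(x) = 1 + 5·x + 6·x^2 (mod 7).
For each evaluation point α_i, compute m(α_i) mod 7:
  α_1 = 5: Horner steps 6 → 0 → 1, so m(5) = 1.
  α_2 = 1: Horner steps 6 → 4 → 5, so m(1) = 5.
  α_3 = 4: Horner steps 6 → 1 → 5, so m(4) = 5.
  α_4 = 2: Horner steps 6 → 3 → 0, so m(2) = 0.
  α_5 = 3: Horner steps 6 → 2 → 0, so m(3) = 0.
  α_6 = 6: Horner steps 6 → 6 → 2, so m(6) = 2.
Codeword c = [1, 5, 5, 0, 0, 2] ∈ F_7^6.


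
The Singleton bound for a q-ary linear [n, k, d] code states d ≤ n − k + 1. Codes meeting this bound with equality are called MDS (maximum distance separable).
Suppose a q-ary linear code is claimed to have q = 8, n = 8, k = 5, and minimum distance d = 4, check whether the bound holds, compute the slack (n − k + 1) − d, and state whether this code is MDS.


Singleton RHS = n − k + 1 = 4, slack = 0, bound satisfied, MDS.

Singleton bound: d ≤ n − k + 1.
Here n = 8, k = 5, so n − k + 1 = 4.
Given d = 4, check d ≤ 4: YES.
Slack = (n − k + 1) − d = 0.
The code is MDS (slack = 0).
Description: the claimed parameters are [8, 5, 4]_8; such a code would be MDS (meets Singleton bound).


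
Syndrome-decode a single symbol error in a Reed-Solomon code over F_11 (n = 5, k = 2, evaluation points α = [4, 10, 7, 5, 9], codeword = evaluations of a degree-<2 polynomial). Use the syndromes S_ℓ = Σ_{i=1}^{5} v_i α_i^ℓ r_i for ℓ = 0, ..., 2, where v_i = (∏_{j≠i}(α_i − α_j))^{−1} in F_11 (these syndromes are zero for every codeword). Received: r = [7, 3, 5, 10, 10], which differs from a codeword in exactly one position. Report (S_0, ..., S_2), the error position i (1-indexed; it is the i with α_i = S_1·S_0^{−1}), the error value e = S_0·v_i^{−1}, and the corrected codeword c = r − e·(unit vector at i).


S = (8, 6, 10), error at position 5, error magnitude e = 10, c = [7, 3, 5, 10, 0].

Step 1: column multipliers v_i = (∏_{j≠i}(α_i − α_j))^{−1} mod 11.
  i = 1 (α = 4): (4−10)(4−7)(4−5)(4−9) = (−6)·(−3)·(−1)·(−5) = 90 ≡ 2, so v_1 = 2^{−1} = 6 (mod 11).
  i = 2 (α = 10): (10−4)(10−7)(10−5)(10−9) = 6·3·5·1 = 90 ≡ 2, so v_2 = 2^{−1} = 6 (mod 11).
  i = 3 (α = 7): (7−4)(7−10)(7−5)(7−9) = 3·(−3)·2·(−2) = 36 ≡ 3, so v_3 = 3^{−1} = 4 (mod 11).
  i = 4 (α = 5): (5−4)(5−10)(5−7)(5−9) = 1·(−5)·(−2)·(−4) = −40 ≡ 4, so v_4 = 4^{−1} = 3 (mod 11).
  i = 5 (α = 9): (9−4)(9−10)(9−7)(9−5) = 5·(−1)·2·4 = −40 ≡ 4, so v_5 = 4^{−1} = 3 (mod 11).
  v = [6, 6, 4, 3, 3].
Step 2: syndromes of r = [7, 3, 5, 10, 10] (all sums mod 11).
  S_0 = Σ v_i r_i = 6·7 + 6·3 + 4·5 + 3·10 + 3·10 = 140 ≡ 8.
  S_1 = Σ v_i α_i r_i = 6·4·7 + 6·10·3 + 4·7·5 + 3·5·10 + 3·9·10 = 908 ≡ 6.
  α_i^2 mod 11 = [5, 1, 5, 3, 4].
  S_2 = Σ v_i α_i^2 r_i = 6·5·7 + 6·1·3 + 4·5·5 + 3·3·10 + 3·4·10 = 538 ≡ 10.
  S = (8, 6, 10) ≠ 0, so r is not a codeword (an error is present).
Step 3: locate the error. For a single error e at position i, S_ℓ = v_i·e·α_i^ℓ, so α_err = S_1/S_0.
  S_0^{−1} = 8^{−1} = 7 (mod 11), so α_err = 6·7 = 42 ≡ 9 = α_5. Error position i = 5.
  Consistency check: S_2/S_1 = 10·2 = 20 ≡ 9 = α_err ✓ (single-error assumption holds).
Step 4: error magnitude e = S_0/v_5 = S_0·∏_{j≠5}(α_5 − α_j) = 8·4 = 32 ≡ 10 (mod 11).
Step 5: correct position 5: c_5 = r_5 − e = 10 − 10 ≡ 0 (mod 11). Hence c = [7, 3, 5, 10, 0].
  Check: interpolating c through the α_i gives m(x) = 6 + 3·x (degree < 2) with m(α_i) = c_i for every i, so c is indeed a codeword.


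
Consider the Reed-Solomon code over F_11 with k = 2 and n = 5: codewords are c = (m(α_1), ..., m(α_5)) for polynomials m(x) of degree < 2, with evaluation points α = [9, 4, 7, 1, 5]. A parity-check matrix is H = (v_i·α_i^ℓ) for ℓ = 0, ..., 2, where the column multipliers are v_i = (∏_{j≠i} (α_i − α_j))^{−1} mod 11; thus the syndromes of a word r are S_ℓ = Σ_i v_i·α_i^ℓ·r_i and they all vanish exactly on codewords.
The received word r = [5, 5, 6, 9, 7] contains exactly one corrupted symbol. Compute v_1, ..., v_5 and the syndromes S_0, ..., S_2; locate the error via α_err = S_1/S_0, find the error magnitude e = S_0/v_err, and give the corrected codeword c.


S = (8, 10, 7), error at position 2, error magnitude e = 3, c = [5, 2, 6, 9, 7].

Step 1: column multipliers v_i = (∏_{j≠i}(α_i − α_j))^{−1} mod 11.
  i = 1 (α = 9): (9−4)(9−7)(9−1)(9−5) = 5·2·8·4 = 320 ≡ 1, so v_1 = 1^{−1} = 1 (mod 11).
  i = 2 (α = 4): (4−9)(4−7)(4−1)(4−5) = (−5)·(−3)·3·(−1) = −45 ≡ 10, so v_2 = 10^{−1} = 10 (mod 11).
  i = 3 (α = 7): (7−9)(7−4)(7−1)(7−5) = (−2)·3·6·2 = −72 ≡ 5, so v_3 = 5^{−1} = 9 (mod 11).
  i = 4 (α = 1): (1−9)(1−4)(1−7)(1−5) = (−8)·(−3)·(−6)·(−4) = 576 ≡ 4, so v_4 = 4^{−1} = 3 (mod 11).
  i = 5 (α = 5): (5−9)(5−4)(5−7)(5−1) = (−4)·1·(−2)·4 = 32 ≡ 10, so v_5 = 10^{−1} = 10 (mod 11).
  v = [1, 10, 9, 3, 10].
Step 2: syndromes of r = [5, 5, 6, 9, 7] (all sums mod 11).
  S_0 = Σ v_i r_i = 1·5 + 10·5 + 9·6 + 3·9 + 10·7 = 206 ≡ 8.
  S_1 = Σ v_i α_i r_i = 1·9·5 + 10·4·5 + 9·7·6 + 3·1·9 + 10·5·7 = 1000 ≡ 10.
  α_i^2 mod 11 = [4, 5, 5, 1, 3].
  S_2 = Σ v_i α_i^2 r_i = 1·4·5 + 10·5·5 + 9·5·6 + 3·1·9 + 10·3·7 = 777 ≡ 7.
  S = (8, 10, 7) ≠ 0, so r is not a codeword (an error is present).
Step 3: locate the error. For a single error e at position i, S_ℓ = v_i·e·α_i^ℓ, so α_err = S_1/S_0.
  S_0^{−1} = 8^{−1} = 7 (mod 11), so α_err = 10·7 = 70 ≡ 4 = α_2. Error position i = 2.
  Consistency check: S_2/S_1 = 7·10 = 70 ≡ 4 = α_err ✓ (single-error assumption holds).
Step 4: error magnitude e = S_0/v_2 = S_0·∏_{j≠2}(α_2 − α_j) = 8·10 = 80 ≡ 3 (mod 11).
Step 5: correct position 2: c_2 = r_2 − e = 5 − 3 ≡ 2 (mod 11). Hence c = [5, 2, 6, 9, 7].
  Check: interpolating c through the α_i gives m(x) = 4 + 5·x (degree < 2) with m(α_i) = c_i for every i, so c is indeed a codeword.


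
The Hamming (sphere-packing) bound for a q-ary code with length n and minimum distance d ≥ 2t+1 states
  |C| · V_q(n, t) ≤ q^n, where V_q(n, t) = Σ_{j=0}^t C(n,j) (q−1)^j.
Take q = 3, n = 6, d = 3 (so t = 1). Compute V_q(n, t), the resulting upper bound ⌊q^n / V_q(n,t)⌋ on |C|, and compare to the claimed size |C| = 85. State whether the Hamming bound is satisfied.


V_q(n, t) = 13, q^n = 729, Hamming bound = 56, |C| = 85 > bound (violated).

Step 1: Compute V_q(n, t) = Σ_{j=0}^1 C(n, j) (q−1)^j.
  j = 0: C(6,0)·(2)^0 = 1·1 = 1.
  j = 1: C(6,1)·(2)^1 = 6·2 = 12.
  V_q(n, t) = 1 + 12 = 13.
Step 2: q^n = 3^6 = 729.
Step 3: Hamming bound ⌊q^n / V_q(n,t)⌋ = ⌊729/13⌋ = 56.
Step 4: Compare |C| = 85 to 56: violated.
The claimed |C| lies above the Hamming bound, so no 3-ary code of length 6 with d ≥ 3 can have 85 codewords.


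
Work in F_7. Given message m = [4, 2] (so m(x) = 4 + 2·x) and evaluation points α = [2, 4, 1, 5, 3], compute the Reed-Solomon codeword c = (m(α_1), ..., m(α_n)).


c = [1, 5, 6, 0, 3]

Message polynomial: m(x) = 4 + 2·x (mod 7).
For each evaluation point α_i, compute m(α_i) mod 7:
  α_1 = 2: Horner steps 2 → 1, so m(2) = 1.
  α_2 = 4: Horner steps 2 → 5, so m(4) = 5.
  α_3 = 1: Horner steps 2 → 6, so m(1) = 6.
  α_4 = 5: Horner steps 2 → 0, so m(5) = 0.
  α_5 = 3: Horner steps 2 → 3, so m(3) = 3.
Codeword c = [1, 5, 6, 0, 3] ∈ F_7^5.


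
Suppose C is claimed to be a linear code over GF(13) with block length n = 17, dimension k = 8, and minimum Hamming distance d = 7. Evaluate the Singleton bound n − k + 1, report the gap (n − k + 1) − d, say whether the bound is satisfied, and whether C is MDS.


Singleton RHS = n − k + 1 = 10, slack = 3, bound satisfied, not MDS.

Singleton bound: d ≤ n − k + 1.
Here n = 17, k = 8, so n − k + 1 = 10.
Given d = 7, check d ≤ 10: YES.
Slack = (n − k + 1) − d = 3.
The code is NOT MDS (slack = 3 > 0).
Description: the claimed parameters are [17, 8, 7]_13; such a code would be non-MDS.


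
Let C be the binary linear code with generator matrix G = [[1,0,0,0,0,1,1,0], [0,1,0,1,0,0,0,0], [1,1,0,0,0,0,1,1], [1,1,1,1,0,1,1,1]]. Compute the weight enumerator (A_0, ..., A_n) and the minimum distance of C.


Weight distribution: A_0 = 1, A_2 = 2, A_3 = 5, A_4 = 5, A_5 = 2, A_7 = 1. Minimum distance d = 2.

Enumerate all 2^4 = 16 messages m ∈ F_2^4.
For each, compute codeword c = mG in F_2^8, then tally its weight.
  m = 0000 → c = 00000000, weight = 0.
  m = 1000 → c = 10000110, weight = 3.
  m = 0100 → c = 01010000, weight = 2.
  m = 1100 → c = 11010110, weight = 5.
  m = 0010 → c = 11000011, weight = 4.
  m = 1010 → c = 01000101, weight = 3.
  m = 0110 → c = 10010011, weight = 4.
  m = 1110 → c = 00010101, weight = 3.
  m = 0001 → c = 11110111, weight = 7.
  m = 1001 → c = 01110001, weight = 4.
  m = 0101 → c = 10100111, weight = 5.
  m = 1101 → c = 00100001, weight = 2.
  m = 0011 → c = 00110100, weight = 3.
  m = 1011 → c = 10110010, weight = 4.
  m = 0111 → c = 01100100, weight = 3.
  m = 1111 → c = 11100010, weight = 4.
Tally weights:
  weight 0: 1 codewords.
  weight 2: 2 codewords.
  weight 3: 5 codewords.
  weight 4: 5 codewords.
  weight 5: 2 codewords.
  weight 7: 1 codewords.
Minimum distance d = smallest w > 0 with A_w > 0 = 2.
Sanity: Σ A_w = 16 = 2^4 = 16 ✓.


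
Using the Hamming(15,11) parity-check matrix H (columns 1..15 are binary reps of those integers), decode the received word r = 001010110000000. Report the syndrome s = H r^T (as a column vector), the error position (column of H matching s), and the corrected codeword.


s = (1, 0, 0, 1)^T, error position = 9, corrected codeword c = 001010111000000

Compute s = H r^T mod 2 one row at a time:
  s_1 = 1 + 0 + 0 + 0 + 0 + 0 + 0 + 0 = 1 ≡ 1 (mod 2).
  s_2 = 0 + 1 + 0 + 1 + 0 + 0 + 0 + 0 = 2 ≡ 0 (mod 2).
  s_3 = 0 + 1 + 0 + 1 + 0 + 0 + 0 + 0 = 2 ≡ 0 (mod 2).
  s_4 = 0 + 1 + 1 + 1 + 0 + 0 + 0 + 0 = 3 ≡ 1 (mod 2).
s = (1, 0, 0, 1)^T — this equals column 9 of H (binary 1001), so error is at position 9.
Correct: flip bit 9 of r = 001010110000000 to get c = 001010111000000.


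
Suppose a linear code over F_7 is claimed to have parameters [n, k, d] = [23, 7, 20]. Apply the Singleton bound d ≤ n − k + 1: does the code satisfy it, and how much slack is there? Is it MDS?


Singleton RHS = n − k + 1 = 17, slack = -3, bound violated (no such code; not MDS).

Singleton bound: d ≤ n − k + 1.
Here n = 23, k = 7, so n − k + 1 = 17.
Given d = 20, check d ≤ 17: NO.
Slack = (n − k + 1) − d = -3.
The slack is negative: d = 20 exceeds n − k + 1 = 17 by 3, so the Singleton bound is violated and no linear [23, 7, 20]_7 code can exist. In particular it is not MDS (MDS requires d = n − k + 1 exactly).
Description: the claimed parameters are [23, 7, 20]_7; such a code would be impossible (violates the Singleton bound).


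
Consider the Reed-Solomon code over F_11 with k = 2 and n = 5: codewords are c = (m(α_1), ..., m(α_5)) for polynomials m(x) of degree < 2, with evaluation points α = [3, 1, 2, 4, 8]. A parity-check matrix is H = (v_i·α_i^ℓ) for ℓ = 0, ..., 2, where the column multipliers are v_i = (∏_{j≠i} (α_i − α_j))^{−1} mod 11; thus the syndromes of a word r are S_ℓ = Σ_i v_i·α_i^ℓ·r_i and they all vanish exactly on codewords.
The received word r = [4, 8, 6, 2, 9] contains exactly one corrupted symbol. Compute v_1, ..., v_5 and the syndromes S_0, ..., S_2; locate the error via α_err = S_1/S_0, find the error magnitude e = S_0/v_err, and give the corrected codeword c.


S = (1, 8, 9), error at position 5, error magnitude e = 4, c = [4, 8, 6, 2, 5].

Step 1: column multipliers v_i = (∏_{j≠i}(α_i − α_j))^{−1} mod 11.
  i = 1 (α = 3): (3−1)(3−2)(3−4)(3−8) = 2·1·(−1)·(−5) = 10 ≡ 10, so v_1 = 10^{−1} = 10 (mod 11).
  i = 2 (α = 1): (1−3)(1−2)(1−4)(1−8) = (−2)·(−1)·(−3)·(−7) = 42 ≡ 9, so v_2 = 9^{−1} = 5 (mod 11).
  i = 3 (α = 2): (2−3)(2−1)(2−4)(2−8) = (−1)·1·(−2)·(−6) = −12 ≡ 10, so v_3 = 10^{−1} = 10 (mod 11).
  i = 4 (α = 4): (4−3)(4−1)(4−2)(4−8) = 1·3·2·(−4) = −24 ≡ 9, so v_4 = 9^{−1} = 5 (mod 11).
  i = 5 (α = 8): (8−3)(8−1)(8−2)(8−4) = 5·7·6·4 = 840 ≡ 4, so v_5 = 4^{−1} = 3 (mod 11).
  v = [10, 5, 10, 5, 3].
Step 2: syndromes of r = [4, 8, 6, 2, 9] (all sums mod 11).
  S_0 = Σ v_i r_i = 10·4 + 5·8 + 10·6 + 5·2 + 3·9 = 177 ≡ 1.
  S_1 = Σ v_i α_i r_i = 10·3·4 + 5·1·8 + 10·2·6 + 5·4·2 + 3·8·9 = 536 ≡ 8.
  α_i^2 mod 11 = [9, 1, 4, 5, 9].
  S_2 = Σ v_i α_i^2 r_i = 10·9·4 + 5·1·8 + 10·4·6 + 5·5·2 + 3·9·9 = 933 ≡ 9.
  S = (1, 8, 9) ≠ 0, so r is not a codeword (an error is present).
Step 3: locate the error. For a single error e at position i, S_ℓ = v_i·e·α_i^ℓ, so α_err = S_1/S_0.
  S_0^{−1} = 1^{−1} = 1 (mod 11), so α_err = 8·1 = 8 ≡ 8 = α_5. Error position i = 5.
  Consistency check: S_2/S_1 = 9·7 = 63 ≡ 8 = α_err ✓ (single-error assumption holds).
Step 4: error magnitude e = S_0/v_5 = S_0·∏_{j≠5}(α_5 − α_j) = 1·4 = 4 ≡ 4 (mod 11).
Step 5: correct position 5: c_5 = r_5 − e = 9 − 4 ≡ 5 (mod 11). Hence c = [4, 8, 6, 2, 5].
  Check: interpolating c through the α_i gives m(x) = 10 + 9·x (degree < 2) with m(α_i) = c_i for every i, so c is indeed a codeword.


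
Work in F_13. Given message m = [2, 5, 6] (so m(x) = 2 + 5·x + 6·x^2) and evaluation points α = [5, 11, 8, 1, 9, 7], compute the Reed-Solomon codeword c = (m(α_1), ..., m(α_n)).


c = [8, 3, 10, 0, 0, 6]

Message polynomial: m(x) = 2 + 5·x + 6·x^2 (mod 13).
For each evaluation point α_i, compute m(α_i) mod 13:
  α_1 = 5: Horner steps 6 → 9 → 8, so m(5) = 8.
  α_2 = 11: Horner steps 6 → 6 → 3, so m(11) = 3.
  α_3 = 8: Horner steps 6 → 1 → 10, so m(8) = 10.
  α_4 = 1: Horner steps 6 → 11 → 0, so m(1) = 0.
  α_5 = 9: Horner steps 6 → 7 → 0, so m(9) = 0.
  α_6 = 7: Horner steps 6 → 8 → 6, so m(7) = 6.
Codeword c = [8, 3, 10, 0, 0, 6] ∈ F_13^6.


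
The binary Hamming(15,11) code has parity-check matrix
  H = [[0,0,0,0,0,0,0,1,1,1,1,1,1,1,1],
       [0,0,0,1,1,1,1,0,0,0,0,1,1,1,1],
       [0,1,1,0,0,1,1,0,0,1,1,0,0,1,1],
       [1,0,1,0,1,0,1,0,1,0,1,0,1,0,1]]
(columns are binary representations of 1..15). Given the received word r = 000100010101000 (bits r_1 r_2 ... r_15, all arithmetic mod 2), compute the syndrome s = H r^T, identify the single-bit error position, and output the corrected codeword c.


s = (1, 0, 1, 0)^T, error position = 10, corrected codeword c = 000100010001000

Compute s = H r^T mod 2 one row at a time:
  s_1 = 1 + 0 + 1 + 0 + 1 + 0 + 0 + 0 = 3 ≡ 1 (mod 2).
  s_2 = 1 + 0 + 0 + 0 + 1 + 0 + 0 + 0 = 2 ≡ 0 (mod 2).
  s_3 = 0 + 0 + 0 + 0 + 1 + 0 + 0 + 0 = 1 ≡ 1 (mod 2).
  s_4 = 0 + 0 + 0 + 0 + 0 + 0 + 0 + 0 = 0 ≡ 0 (mod 2).
s = (1, 0, 1, 0)^T — this equals column 10 of H (binary 1010), so error is at position 10.
Correct: flip bit 10 of r = 000100010101000 to get c = 000100010001000.


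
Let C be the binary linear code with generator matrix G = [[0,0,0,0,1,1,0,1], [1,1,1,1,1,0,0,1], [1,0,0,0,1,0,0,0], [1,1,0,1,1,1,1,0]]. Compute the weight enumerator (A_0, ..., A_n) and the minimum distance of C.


Weight distribution: A_0 = 1, A_2 = 1, A_3 = 4, A_4 = 3, A_5 = 4, A_6 = 3. Minimum distance d = 2.

Enumerate all 2^4 = 16 messages m ∈ F_2^4.
For each, compute codeword c = mG in F_2^8, then tally its weight.
  m = 0000 → c = 00000000, weight = 0.
  m = 1000 → c = 00001101, weight = 3.
  m = 0100 → c = 11111001, weight = 6.
  m = 1100 → c = 11110100, weight = 5.
  m = 0010 → c = 10001000, weight = 2.
  m = 1010 → c = 10000101, weight = 3.
  m = 0110 → c = 01110001, weight = 4.
  m = 1110 → c = 01111100, weight = 5.
  m = 0001 → c = 11011110, weight = 6.
  m = 1001 → c = 11010011, weight = 5.
  m = 0101 → c = 00100111, weight = 4.
  m = 1101 → c = 00101010, weight = 3.
  m = 0011 → c = 01010110, weight = 4.
  m = 1011 → c = 01011011, weight = 5.
  m = 0111 → c = 10101111, weight = 6.
  m = 1111 → c = 10100010, weight = 3.
Tally weights:
  weight 0: 1 codewords.
  weight 2: 1 codewords.
  weight 3: 4 codewords.
  weight 4: 3 codewords.
  weight 5: 4 codewords.
  weight 6: 3 codewords.
Minimum distance d = smallest w > 0 with A_w > 0 = 2.
Sanity: Σ A_w = 16 = 2^4 = 16 ✓.


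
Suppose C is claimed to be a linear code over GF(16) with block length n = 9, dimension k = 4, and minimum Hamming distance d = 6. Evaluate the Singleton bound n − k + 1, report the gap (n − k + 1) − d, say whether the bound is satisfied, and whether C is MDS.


Singleton RHS = n − k + 1 = 6, slack = 0, bound satisfied, MDS.

Singleton bound: d ≤ n − k + 1.
Here n = 9, k = 4, so n − k + 1 = 6.
Given d = 6, check d ≤ 6: YES.
Slack = (n − k + 1) − d = 0.
The code is MDS (slack = 0).
Description: the claimed parameters are [9, 4, 6]_16; such a code would be MDS (meets Singleton bound).


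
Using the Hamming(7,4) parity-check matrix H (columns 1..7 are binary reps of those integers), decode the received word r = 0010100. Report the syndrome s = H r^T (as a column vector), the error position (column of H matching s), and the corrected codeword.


s = (1, 1, 0)^T, error position = 6, corrected codeword c = 0010110

Compute s = H r^T mod 2 one row at a time:
  s_1 = 0 + 1 + 0 + 0 = 1 ≡ 1 (mod 2).
  s_2 = 0 + 1 + 0 + 0 = 1 ≡ 1 (mod 2).
  s_3 = 0 + 1 + 1 + 0 = 2 ≡ 0 (mod 2).
s = (1, 1, 0)^T — this equals column 6 of H (binary 110), so error is at position 6.
Correct: flip bit 6 of r = 0010100 to get c = 0010110.


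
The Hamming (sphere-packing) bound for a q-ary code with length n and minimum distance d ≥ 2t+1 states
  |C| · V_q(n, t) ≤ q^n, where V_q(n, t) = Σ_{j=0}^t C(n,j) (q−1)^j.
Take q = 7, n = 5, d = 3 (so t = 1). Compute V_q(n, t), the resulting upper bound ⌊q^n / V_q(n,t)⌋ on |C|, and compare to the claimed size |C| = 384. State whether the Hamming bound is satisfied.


V_q(n, t) = 31, q^n = 16807, Hamming bound = 542, |C| = 384 ≤ bound (satisfied).

Step 1: Compute V_q(n, t) = Σ_{j=0}^1 C(n, j) (q−1)^j.
  j = 0: C(5,0)·(6)^0 = 1·1 = 1.
  j = 1: C(5,1)·(6)^1 = 5·6 = 30.
  V_q(n, t) = 1 + 30 = 31.
Step 2: q^n = 7^5 = 16807.
Step 3: Hamming bound ⌊q^n / V_q(n,t)⌋ = ⌊16807/31⌋ = 542.
Step 4: Compare |C| = 384 to 542: satisfied.
The claimed |C| lies below the Hamming bound.


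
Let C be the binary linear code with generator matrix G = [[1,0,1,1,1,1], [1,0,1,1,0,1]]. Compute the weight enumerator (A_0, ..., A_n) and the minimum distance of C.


Weight distribution: A_0 = 1, A_1 = 1, A_4 = 1, A_5 = 1. Minimum distance d = 1.

Enumerate all 2^2 = 4 messages m ∈ F_2^2.
For each, compute codeword c = mG in F_2^6, then tally its weight.
  m = 00 → c = 000000, weight = 0.
  m = 10 → c = 101111, weight = 5.
  m = 01 → c = 101101, weight = 4.
  m = 11 → c = 000010, weight = 1.
Tally weights:
  weight 0: 1 codewords.
  weight 1: 1 codewords.
  weight 4: 1 codewords.
  weight 5: 1 codewords.
Minimum distance d = smallest w > 0 with A_w > 0 = 1.
Sanity: Σ A_w = 4 = 2^2 = 4 ✓.


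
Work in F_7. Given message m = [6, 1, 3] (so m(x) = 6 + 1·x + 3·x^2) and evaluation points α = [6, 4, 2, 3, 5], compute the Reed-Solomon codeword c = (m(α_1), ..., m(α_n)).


c = [1, 2, 6, 1, 2]

Message polynomial: m(x) = 6 + 1·x + 3·x^2 (mod 7).
For each evaluation point α_i, compute m(α_i) mod 7:
  α_1 = 6: Horner steps 3 → 5 → 1, so m(6) = 1.
  α_2 = 4: Horner steps 3 → 6 → 2, so m(4) = 2.
  α_3 = 2: Horner steps 3 → 0 → 6, so m(2) = 6.
  α_4 = 3: Horner steps 3 → 3 → 1, so m(3) = 1.
  α_5 = 5: Horner steps 3 → 2 → 2, so m(5) = 2.
Codeword c = [1, 2, 6, 1, 2] ∈ F_7^5.


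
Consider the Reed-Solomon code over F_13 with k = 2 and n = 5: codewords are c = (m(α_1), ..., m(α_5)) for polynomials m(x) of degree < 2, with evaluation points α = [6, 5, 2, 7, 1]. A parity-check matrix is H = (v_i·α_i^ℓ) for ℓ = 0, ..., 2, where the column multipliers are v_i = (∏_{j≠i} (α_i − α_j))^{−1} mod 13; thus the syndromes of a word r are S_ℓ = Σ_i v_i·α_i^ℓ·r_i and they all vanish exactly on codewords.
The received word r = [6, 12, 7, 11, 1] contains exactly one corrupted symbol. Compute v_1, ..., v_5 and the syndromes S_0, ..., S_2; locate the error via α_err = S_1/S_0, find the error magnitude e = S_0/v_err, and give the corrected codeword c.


S = (11, 1, 6), error at position 1, error magnitude e = 1, c = [5, 12, 7, 11, 1].

Step 1: column multipliers v_i = (∏_{j≠i}(α_i − α_j))^{−1} mod 13.
  i = 1 (α = 6): (6−5)(6−2)(6−7)(6−1) = 1·4·(−1)·5 = −20 ≡ 6, so v_1 = 6^{−1} = 11 (mod 13).
  i = 2 (α = 5): (5−6)(5−2)(5−7)(5−1) = (−1)·3·(−2)·4 = 24 ≡ 11, so v_2 = 11^{−1} = 6 (mod 13).
  i = 3 (α = 2): (2−6)(2−5)(2−7)(2−1) = (−4)·(−3)·(−5)·1 = −60 ≡ 5, so v_3 = 5^{−1} = 8 (mod 13).
  i = 4 (α = 7): (7−6)(7−5)(7−2)(7−1) = 1·2·5·6 = 60 ≡ 8, so v_4 = 8^{−1} = 5 (mod 13).
  i = 5 (α = 1): (1−6)(1−5)(1−2)(1−7) = (−5)·(−4)·(−1)·(−6) = 120 ≡ 3, so v_5 = 3^{−1} = 9 (mod 13).
  v = [11, 6, 8, 5, 9].
Step 2: syndromes of r = [6, 12, 7, 11, 1] (all sums mod 13).
  S_0 = Σ v_i r_i = 11·6 + 6·12 + 8·7 + 5·11 + 9·1 = 258 ≡ 11.
  S_1 = Σ v_i α_i r_i = 11·6·6 + 6·5·12 + 8·2·7 + 5·7·11 + 9·1·1 = 1262 ≡ 1.
  α_i^2 mod 13 = [10, 12, 4, 10, 1].
  S_2 = Σ v_i α_i^2 r_i = 11·10·6 + 6·12·12 + 8·4·7 + 5·10·11 + 9·1·1 = 2307 ≡ 6.
  S = (11, 1, 6) ≠ 0, so r is not a codeword (an error is present).
Step 3: locate the error. For a single error e at position i, S_ℓ = v_i·e·α_i^ℓ, so α_err = S_1/S_0.
  S_0^{−1} = 11^{−1} = 6 (mod 13), so α_err = 1·6 = 6 ≡ 6 = α_1. Error position i = 1.
  Consistency check: S_2/S_1 = 6·1 = 6 ≡ 6 = α_err ✓ (single-error assumption holds).
Step 4: error magnitude e = S_0/v_1 = S_0·∏_{j≠1}(α_1 − α_j) = 11·6 = 66 ≡ 1 (mod 13).
Step 5: correct position 1: c_1 = r_1 − e = 6 − 1 ≡ 5 (mod 13). Hence c = [5, 12, 7, 11, 1].
  Check: interpolating c through the α_i gives m(x) = 8 + 6·x (degree < 2) with m(α_i) = c_i for every i, so c is indeed a codeword.


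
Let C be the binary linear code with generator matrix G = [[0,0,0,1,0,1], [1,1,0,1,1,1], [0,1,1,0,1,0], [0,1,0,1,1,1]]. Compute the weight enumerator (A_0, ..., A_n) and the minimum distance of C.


Weight distribution: A_0 = 1, A_1 = 2, A_2 = 3, A_3 = 4, A_4 = 3, A_5 = 2, A_6 = 1. Minimum distance d = 1.

Enumerate all 2^4 = 16 messages m ∈ F_2^4.
For each, compute codeword c = mG in F_2^6, then tally its weight.
  m = 0000 → c = 000000, weight = 0.
  m = 1000 → c = 000101, weight = 2.
  m = 0100 → c = 110111, weight = 5.
  m = 1100 → c = 110010, weight = 3.
  m = 0010 → c = 011010, weight = 3.
  m = 1010 → c = 011111, weight = 5.
  m = 0110 → c = 101101, weight = 4.
  m = 1110 → c = 101000, weight = 2.
  m = 0001 → c = 010111, weight = 4.
  m = 1001 → c = 010010, weight = 2.
  m = 0101 → c = 100000, weight = 1.
  m = 1101 → c = 100101, weight = 3.
  m = 0011 → c = 001101, weight = 3.
  m = 1011 → c = 001000, weight = 1.
  m = 0111 → c = 111010, weight = 4.
  m = 1111 → c = 111111, weight = 6.
Tally weights:
  weight 0: 1 codewords.
  weight 1: 2 codewords.
  weight 2: 3 codewords.
  weight 3: 4 codewords.
  weight 4: 3 codewords.
  weight 5: 2 codewords.
  weight 6: 1 codewords.
Minimum distance d = smallest w > 0 with A_w > 0 = 1.
Sanity: Σ A_w = 16 = 2^4 = 16 ✓.


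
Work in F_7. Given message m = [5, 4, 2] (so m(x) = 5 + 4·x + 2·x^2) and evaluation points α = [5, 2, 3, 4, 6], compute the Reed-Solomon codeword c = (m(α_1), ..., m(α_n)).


c = [5, 0, 0, 4, 3]

Message polynomial: m(x) = 5 + 4·x + 2·x^2 (mod 7).
For each evaluation point α_i, compute m(α_i) mod 7:
  α_1 = 5: Horner steps 2 → 0 → 5, so m(5) = 5.
  α_2 = 2: Horner steps 2 → 1 → 0, so m(2) = 0.
  α_3 = 3: Horner steps 2 → 3 → 0, so m(3) = 0.
  α_4 = 4: Horner steps 2 → 5 → 4, so m(4) = 4.
  α_5 = 6: Horner steps 2 → 2 → 3, so m(6) = 3.
Codeword c = [5, 0, 0, 4, 3] ∈ F_7^5.


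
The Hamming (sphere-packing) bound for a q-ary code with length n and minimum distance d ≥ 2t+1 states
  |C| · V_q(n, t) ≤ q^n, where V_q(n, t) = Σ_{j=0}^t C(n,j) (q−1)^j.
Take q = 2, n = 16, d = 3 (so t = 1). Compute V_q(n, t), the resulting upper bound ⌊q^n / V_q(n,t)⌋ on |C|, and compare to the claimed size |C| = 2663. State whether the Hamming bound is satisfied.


V_q(n, t) = 17, q^n = 65536, Hamming bound = 3855, |C| = 2663 ≤ bound (satisfied).

Step 1: Compute V_q(n, t) = Σ_{j=0}^1 C(n, j) (q−1)^j.
  j = 0: C(16,0)·(1)^0 = 1·1 = 1.
  j = 1: C(16,1)·(1)^1 = 16·1 = 16.
  V_q(n, t) = 1 + 16 = 17.
Step 2: q^n = 2^16 = 65536.
Step 3: Hamming bound ⌊q^n / V_q(n,t)⌋ = ⌊65536/17⌋ = 3855.
Step 4: Compare |C| = 2663 to 3855: satisfied.
The claimed |C| lies below the Hamming bound.


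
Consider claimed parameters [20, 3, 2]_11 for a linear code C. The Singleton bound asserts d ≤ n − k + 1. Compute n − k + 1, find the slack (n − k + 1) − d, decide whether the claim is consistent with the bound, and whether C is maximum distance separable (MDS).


Singleton RHS = n − k + 1 = 18, slack = 16, bound satisfied, not MDS.

Singleton bound: d ≤ n − k + 1.
Here n = 20, k = 3, so n − k + 1 = 18.
Given d = 2, check d ≤ 18: YES.
Slack = (n − k + 1) − d = 16.
The code is NOT MDS (slack = 16 > 0).
Description: the claimed parameters are [20, 3, 2]_11; such a code would be non-MDS.


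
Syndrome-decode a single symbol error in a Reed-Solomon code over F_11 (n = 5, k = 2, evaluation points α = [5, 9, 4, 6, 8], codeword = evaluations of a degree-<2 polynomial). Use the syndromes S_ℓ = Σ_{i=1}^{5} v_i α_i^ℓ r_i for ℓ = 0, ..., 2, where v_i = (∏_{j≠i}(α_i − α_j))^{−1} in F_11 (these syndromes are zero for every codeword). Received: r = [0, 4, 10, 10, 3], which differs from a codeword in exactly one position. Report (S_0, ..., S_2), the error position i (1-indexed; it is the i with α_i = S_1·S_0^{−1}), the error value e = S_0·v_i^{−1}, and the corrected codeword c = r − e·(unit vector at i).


S = (9, 10, 5), error at position 4, error magnitude e = 9, c = [0, 4, 10, 1, 3].

Step 1: column multipliers v_i = (∏_{j≠i}(α_i − α_j))^{−1} mod 11.
  i = 1 (α = 5): (5−9)(5−4)(5−6)(5−8) = (−4)·1·(−1)·(−3) = −12 ≡ 10, so v_1 = 10^{−1} = 10 (mod 11).
  i = 2 (α = 9): (9−5)(9−4)(9−6)(9−8) = 4·5·3·1 = 60 ≡ 5, so v_2 = 5^{−1} = 9 (mod 11).
  i = 3 (α = 4): (4−5)(4−9)(4−6)(4−8) = (−1)·(−5)·(−2)·(−4) = 40 ≡ 7, so v_3 = 7^{−1} = 8 (mod 11).
  i = 4 (α = 6): (6−5)(6−9)(6−4)(6−8) = 1·(−3)·2·(−2) = 12 ≡ 1, so v_4 = 1^{−1} = 1 (mod 11).
  i = 5 (α = 8): (8−5)(8−9)(8−4)(8−6) = 3·(−1)·4·2 = −24 ≡ 9, so v_5 = 9^{−1} = 5 (mod 11).
  v = [10, 9, 8, 1, 5].
Step 2: syndromes of r = [0, 4, 10, 10, 3] (all sums mod 11).
  S_0 = Σ v_i r_i = 10·0 + 9·4 + 8·10 + 1·10 + 5·3 = 141 ≡ 9.
  S_1 = Σ v_i α_i r_i = 10·5·0 + 9·9·4 + 8·4·10 + 1·6·10 + 5·8·3 = 824 ≡ 10.
  α_i^2 mod 11 = [3, 4, 5, 3, 9].
  S_2 = Σ v_i α_i^2 r_i = 10·3·0 + 9·4·4 + 8·5·10 + 1·3·10 + 5·9·3 = 709 ≡ 5.
  S = (9, 10, 5) ≠ 0, so r is not a codeword (an error is present).
Step 3: locate the error. For a single error e at position i, S_ℓ = v_i·e·α_i^ℓ, so α_err = S_1/S_0.
  S_0^{−1} = 9^{−1} = 5 (mod 11), so α_err = 10·5 = 50 ≡ 6 = α_4. Error position i = 4.
  Consistency check: S_2/S_1 = 5·10 = 50 ≡ 6 = α_err ✓ (single-error assumption holds).
Step 4: error magnitude e = S_0/v_4 = S_0·∏_{j≠4}(α_4 − α_j) = 9·1 = 9 ≡ 9 (mod 11).
Step 5: correct position 4: c_4 = r_4 − e = 10 − 9 ≡ 1 (mod 11). Hence c = [0, 4, 10, 1, 3].
  Check: interpolating c through the α_i gives m(x) = 6 + 1·x (degree < 2) with m(α_i) = c_i for every i, so c is indeed a codeword.


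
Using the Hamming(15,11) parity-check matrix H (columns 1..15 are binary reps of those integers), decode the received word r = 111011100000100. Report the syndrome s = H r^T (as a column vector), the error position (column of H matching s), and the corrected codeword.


s = (1, 0, 0, 1)^T, error position = 9, corrected codeword c = 111011101000100

Compute s = H r^T mod 2 one row at a time:
  s_1 = 0 + 0 + 0 + 0 + 0 + 1 + 0 + 0 = 1 ≡ 1 (mod 2).
  s_2 = 0 + 1 + 1 + 1 + 0 + 1 + 0 + 0 = 4 ≡ 0 (mod 2).
  s_3 = 1 + 1 + 1 + 1 + 0 + 0 + 0 + 0 = 4 ≡ 0 (mod 2).
  s_4 = 1 + 1 + 1 + 1 + 0 + 0 + 1 + 0 = 5 ≡ 1 (mod 2).
s = (1, 0, 0, 1)^T — this equals column 9 of H (binary 1001), so error is at position 9.
Correct: flip bit 9 of r = 111011100000100 to get c = 111011101000100.


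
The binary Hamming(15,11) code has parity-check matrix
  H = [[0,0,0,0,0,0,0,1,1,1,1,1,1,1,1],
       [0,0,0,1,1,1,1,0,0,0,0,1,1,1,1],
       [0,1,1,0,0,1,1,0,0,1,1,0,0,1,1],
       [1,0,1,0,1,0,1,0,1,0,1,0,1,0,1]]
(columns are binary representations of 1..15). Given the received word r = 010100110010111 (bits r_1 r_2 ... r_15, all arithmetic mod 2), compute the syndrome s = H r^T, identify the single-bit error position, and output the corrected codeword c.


s = (1, 1, 1, 0)^T, error position = 14, corrected codeword c = 010100110010101

Compute s = H r^T mod 2 one row at a time:
  s_1 = 1 + 0 + 0 + 1 + 0 + 1 + 1 + 1 = 5 ≡ 1 (mod 2).
  s_2 = 1 + 0 + 0 + 1 + 0 + 1 + 1 + 1 = 5 ≡ 1 (mod 2).
  s_3 = 1 + 0 + 0 + 1 + 0 + 1 + 1 + 1 = 5 ≡ 1 (mod 2).
  s_4 = 0 + 0 + 0 + 1 + 0 + 1 + 1 + 1 = 4 ≡ 0 (mod 2).
s = (1, 1, 1, 0)^T — this equals column 14 of H (binary 1110), so error is at position 14.
Correct: flip bit 14 of r = 010100110010111 to get c = 010100110010101.


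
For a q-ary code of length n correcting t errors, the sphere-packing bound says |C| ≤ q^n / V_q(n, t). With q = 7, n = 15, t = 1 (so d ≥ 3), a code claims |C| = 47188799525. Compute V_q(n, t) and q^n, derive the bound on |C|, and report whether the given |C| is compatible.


V_q(n, t) = 91, q^n = 4747561509943, Hamming bound = 52171005603, |C| = 47188799525 ≤ bound (satisfied).

Step 1: Compute V_q(n, t) = Σ_{j=0}^1 C(n, j) (q−1)^j.
  j = 0: C(15,0)·(6)^0 = 1·1 = 1.
  j = 1: C(15,1)·(6)^1 = 15·6 = 90.
  V_q(n, t) = 1 + 90 = 91.
Step 2: q^n = 7^15 = 4747561509943.
Step 3: Hamming bound ⌊q^n / V_q(n,t)⌋ = ⌊4747561509943/91⌋ = 52171005603.
Step 4: Compare |C| = 47188799525 to 52171005603: satisfied.
The claimed |C| lies below the Hamming bound.


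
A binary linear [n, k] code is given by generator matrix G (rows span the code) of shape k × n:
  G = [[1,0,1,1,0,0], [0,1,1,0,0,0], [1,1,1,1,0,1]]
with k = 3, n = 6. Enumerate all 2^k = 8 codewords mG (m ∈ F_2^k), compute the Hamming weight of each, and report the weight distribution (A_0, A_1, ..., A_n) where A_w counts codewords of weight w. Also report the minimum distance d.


Weight distribution: A_0 = 1, A_2 = 3, A_3 = 3, A_5 = 1. Minimum distance d = 2.

Enumerate all 2^3 = 8 messages m ∈ F_2^3.
For each, compute codeword c = mG in F_2^6, then tally its weight.
  m = 000 → c = 000000, weight = 0.
  m = 100 → c = 101100, weight = 3.
  m = 010 → c = 011000, weight = 2.
  m = 110 → c = 110100, weight = 3.
  m = 001 → c = 111101, weight = 5.
  m = 101 → c = 010001, weight = 2.
  m = 011 → c = 100101, weight = 3.
  m = 111 → c = 001001, weight = 2.
Tally weights:
  weight 0: 1 codewords.
  weight 2: 3 codewords.
  weight 3: 3 codewords.
  weight 5: 1 codewords.
Minimum distance d = smallest w > 0 with A_w > 0 = 2.
Sanity: Σ A_w = 8 = 2^3 = 8 ✓.


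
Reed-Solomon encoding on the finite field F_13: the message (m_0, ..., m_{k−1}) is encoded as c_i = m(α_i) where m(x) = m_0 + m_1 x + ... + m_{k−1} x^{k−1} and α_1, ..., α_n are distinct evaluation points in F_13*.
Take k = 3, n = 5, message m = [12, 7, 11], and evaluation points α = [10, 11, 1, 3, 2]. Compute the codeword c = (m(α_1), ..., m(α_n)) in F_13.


c = [12, 3, 4, 2, 5]

Message polynomial: m(x) = 12 + 7·x + 11·x^2 (mod 13).
For each evaluation point α_i, compute m(α_i) mod 13:
  α_1 = 10: Horner steps 11 → 0 → 12, so m(10) = 12.
  α_2 = 11: Horner steps 11 → 11 → 3, so m(11) = 3.
  α_3 = 1: Horner steps 11 → 5 → 4, so m(1) = 4.
  α_4 = 3: Horner steps 11 → 1 → 2, so m(3) = 2.
  α_5 = 2: Horner steps 11 → 3 → 5, so m(2) = 5.
Codeword c = [12, 3, 4, 2, 5] ∈ F_13^5.


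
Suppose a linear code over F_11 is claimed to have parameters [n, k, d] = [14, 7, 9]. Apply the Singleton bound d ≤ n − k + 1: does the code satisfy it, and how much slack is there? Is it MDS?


Singleton RHS = n − k + 1 = 8, slack = -1, bound violated (no such code; not MDS).

Singleton bound: d ≤ n − k + 1.
Here n = 14, k = 7, so n − k + 1 = 8.
Given d = 9, check d ≤ 8: NO.
Slack = (n − k + 1) − d = -1.
The slack is negative: d = 9 exceeds n − k + 1 = 8 by 1, so the Singleton bound is violated and no linear [14, 7, 9]_11 code can exist. In particular it is not MDS (MDS requires d = n − k + 1 exactly).
Description: the claimed parameters are [14, 7, 9]_11; such a code would be impossible (violates the Singleton bound).


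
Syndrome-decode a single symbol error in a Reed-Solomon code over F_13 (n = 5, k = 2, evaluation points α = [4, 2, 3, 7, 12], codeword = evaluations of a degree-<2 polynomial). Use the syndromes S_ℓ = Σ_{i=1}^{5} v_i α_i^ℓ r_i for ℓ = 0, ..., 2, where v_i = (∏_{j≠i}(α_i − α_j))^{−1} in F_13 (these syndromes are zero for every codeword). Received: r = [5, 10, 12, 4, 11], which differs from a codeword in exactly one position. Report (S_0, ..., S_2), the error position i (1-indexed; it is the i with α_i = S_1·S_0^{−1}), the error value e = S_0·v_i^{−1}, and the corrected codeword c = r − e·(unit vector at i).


S = (8, 11, 7), error at position 3, error magnitude e = 11, c = [5, 10, 1, 4, 11].

Step 1: column multipliers v_i = (∏_{j≠i}(α_i − α_j))^{−1} mod 13.
  i = 1 (α = 4): (4−2)(4−3)(4−7)(4−12) = 2·1·(−3)·(−8) = 48 ≡ 9, so v_1 = 9^{−1} = 3 (mod 13).
  i = 2 (α = 2): (2−4)(2−3)(2−7)(2−12) = (−2)·(−1)·(−5)·(−10) = 100 ≡ 9, so v_2 = 9^{−1} = 3 (mod 13).
  i = 3 (α = 3): (3−4)(3−2)(3−7)(3−12) = (−1)·1·(−4)·(−9) = −36 ≡ 3, so v_3 = 3^{−1} = 9 (mod 13).
  i = 4 (α = 7): (7−4)(7−2)(7−3)(7−12) = 3·5·4·(−5) = −300 ≡ 12, so v_4 = 12^{−1} = 12 (mod 13).
  i = 5 (α = 12): (12−4)(12−2)(12−3)(12−7) = 8·10·9·5 = 3600 ≡ 12, so v_5 = 12^{−1} = 12 (mod 13).
  v = [3, 3, 9, 12, 12].
Step 2: syndromes of r = [5, 10, 12, 4, 11] (all sums mod 13).
  S_0 = Σ v_i r_i = 3·5 + 3·10 + 9·12 + 12·4 + 12·11 = 333 ≡ 8.
  S_1 = Σ v_i α_i r_i = 3·4·5 + 3·2·10 + 9·3·12 + 12·7·4 + 12·12·11 = 2364 ≡ 11.
  α_i^2 mod 13 = [3, 4, 9, 10, 1].
  S_2 = Σ v_i α_i^2 r_i = 3·3·5 + 3·4·10 + 9·9·12 + 12·10·4 + 12·1·11 = 1749 ≡ 7.
  S = (8, 11, 7) ≠ 0, so r is not a codeword (an error is present).
Step 3: locate the error. For a single error e at position i, S_ℓ = v_i·e·α_i^ℓ, so α_err = S_1/S_0.
  S_0^{−1} = 8^{−1} = 5 (mod 13), so α_err = 11·5 = 55 ≡ 3 = α_3. Error position i = 3.
  Consistency check: S_2/S_1 = 7·6 = 42 ≡ 3 = α_err ✓ (single-error assumption holds).
Step 4: error magnitude e = S_0/v_3 = S_0·∏_{j≠3}(α_3 − α_j) = 8·3 = 24 ≡ 11 (mod 13).
Step 5: correct position 3: c_3 = r_3 − e = 12 − 11 ≡ 1 (mod 13). Hence c = [5, 10, 1, 4, 11].
  Check: interpolating c through the α_i gives m(x) = 2 + 4·x (degree < 2) with m(α_i) = c_i for every i, so c is indeed a codeword.


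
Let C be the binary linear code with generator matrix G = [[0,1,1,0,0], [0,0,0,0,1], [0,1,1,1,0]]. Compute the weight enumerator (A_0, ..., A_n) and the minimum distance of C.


Weight distribution: A_0 = 1, A_1 = 2, A_2 = 2, A_3 = 2, A_4 = 1. Minimum distance d = 1.

Enumerate all 2^3 = 8 messages m ∈ F_2^3.
For each, compute codeword c = mG in F_2^5, then tally its weight.
  m = 000 → c = 00000, weight = 0.
  m = 100 → c = 01100, weight = 2.
  m = 010 → c = 00001, weight = 1.
  m = 110 → c = 01101, weight = 3.
  m = 001 → c = 01110, weight = 3.
  m = 101 → c = 00010, weight = 1.
  m = 011 → c = 01111, weight = 4.
  m = 111 → c = 00011, weight = 2.
Tally weights:
  weight 0: 1 codewords.
  weight 1: 2 codewords.
  weight 2: 2 codewords.
  weight 3: 2 codewords.
  weight 4: 1 codewords.
Minimum distance d = smallest w > 0 with A_w > 0 = 1.
Sanity: Σ A_w = 8 = 2^3 = 8 ✓.


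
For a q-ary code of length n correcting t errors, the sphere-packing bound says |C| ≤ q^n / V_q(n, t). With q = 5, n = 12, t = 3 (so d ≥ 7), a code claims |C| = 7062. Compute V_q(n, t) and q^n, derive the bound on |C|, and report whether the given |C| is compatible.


V_q(n, t) = 15185, q^n = 244140625, Hamming bound = 16077, |C| = 7062 ≤ bound (satisfied).

Step 1: Compute V_q(n, t) = Σ_{j=0}^3 C(n, j) (q−1)^j.
  j = 0: C(12,0)·(4)^0 = 1·1 = 1.
  j = 1: C(12,1)·(4)^1 = 12·4 = 48.
  j = 2: C(12,2)·(4)^2 = 66·16 = 1056.
  j = 3: C(12,3)·(4)^3 = 220·64 = 14080.
  V_q(n, t) = 1 + 48 + 1056 + 14080 = 15185.
Step 2: q^n = 5^12 = 244140625.
Step 3: Hamming bound ⌊q^n / V_q(n,t)⌋ = ⌊244140625/15185⌋ = 16077.
Step 4: Compare |C| = 7062 to 16077: satisfied.
The claimed |C| lies below the Hamming bound.


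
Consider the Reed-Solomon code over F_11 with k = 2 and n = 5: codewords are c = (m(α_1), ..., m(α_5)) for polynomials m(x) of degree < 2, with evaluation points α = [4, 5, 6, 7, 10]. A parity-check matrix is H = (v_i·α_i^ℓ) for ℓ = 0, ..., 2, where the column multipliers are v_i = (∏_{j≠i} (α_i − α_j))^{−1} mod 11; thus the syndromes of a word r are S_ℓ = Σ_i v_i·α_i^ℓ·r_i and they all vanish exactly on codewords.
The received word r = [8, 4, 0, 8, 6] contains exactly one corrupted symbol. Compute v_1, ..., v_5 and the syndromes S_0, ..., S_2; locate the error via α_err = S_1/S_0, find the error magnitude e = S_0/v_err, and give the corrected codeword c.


S = (3, 10, 4), error at position 4, error magnitude e = 1, c = [8, 4, 0, 7, 6].

Step 1: column multipliers v_i = (∏_{j≠i}(α_i − α_j))^{−1} mod 11.
  i = 1 (α = 4): (4−5)(4−6)(4−7)(4−10) = (−1)·(−2)·(−3)·(−6) = 36 ≡ 3, so v_1 = 3^{−1} = 4 (mod 11).
  i = 2 (α = 5): (5−4)(5−6)(5−7)(5−10) = 1·(−1)·(−2)·(−5) = −10 ≡ 1, so v_2 = 1^{−1} = 1 (mod 11).
  i = 3 (α = 6): (6−4)(6−5)(6−7)(6−10) = 2·1·(−1)·(−4) = 8 ≡ 8, so v_3 = 8^{−1} = 7 (mod 11).
  i = 4 (α = 7): (7−4)(7−5)(7−6)(7−10) = 3·2·1·(−3) = −18 ≡ 4, so v_4 = 4^{−1} = 3 (mod 11).
  i = 5 (α = 10): (10−4)(10−5)(10−6)(10−7) = 6·5·4·3 = 360 ≡ 8, so v_5 = 8^{−1} = 7 (mod 11).
  v = [4, 1, 7, 3, 7].
Step 2: syndromes of r = [8, 4, 0, 8, 6] (all sums mod 11).
  S_0 = Σ v_i r_i = 4·8 + 1·4 + 7·0 + 3·8 + 7·6 = 102 ≡ 3.
  S_1 = Σ v_i α_i r_i = 4·4·8 + 1·5·4 + 7·6·0 + 3·7·8 + 7·10·6 = 736 ≡ 10.
  α_i^2 mod 11 = [5, 3, 3, 5, 1].
  S_2 = Σ v_i α_i^2 r_i = 4·5·8 + 1·3·4 + 7·3·0 + 3·5·8 + 7·1·6 = 334 ≡ 4.
  S = (3, 10, 4) ≠ 0, so r is not a codeword (an error is present).
Step 3: locate the error. For a single error e at position i, S_ℓ = v_i·e·α_i^ℓ, so α_err = S_1/S_0.
  S_0^{−1} = 3^{−1} = 4 (mod 11), so α_err = 10·4 = 40 ≡ 7 = α_4. Error position i = 4.
  Consistency check: S_2/S_1 = 4·10 = 40 ≡ 7 = α_err ✓ (single-error assumption holds).
Step 4: error magnitude e = S_0/v_4 = S_0·∏_{j≠4}(α_4 − α_j) = 3·4 = 12 ≡ 1 (mod 11).
Step 5: correct position 4: c_4 = r_4 − e = 8 − 1 ≡ 7 (mod 11). Hence c = [8, 4, 0, 7, 6].
  Check: interpolating c through the α_i gives m(x) = 2 + 7·x (degree < 2) with m(α_i) = c_i for every i, so c is indeed a codeword.
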